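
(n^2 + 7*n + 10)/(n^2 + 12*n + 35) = (n + 2)/(n + 7)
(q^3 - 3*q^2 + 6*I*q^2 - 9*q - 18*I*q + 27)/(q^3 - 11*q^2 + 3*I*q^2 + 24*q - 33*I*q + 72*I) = (q + 3*I)/(q - 8)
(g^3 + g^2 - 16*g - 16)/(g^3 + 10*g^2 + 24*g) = (g^2 - 3*g - 4)/(g*(g + 6))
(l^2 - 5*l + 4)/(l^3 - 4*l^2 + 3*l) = (l - 4)/(l*(l - 3))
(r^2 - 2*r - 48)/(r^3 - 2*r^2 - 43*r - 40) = (r + 6)/(r^2 + 6*r + 5)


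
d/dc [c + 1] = 1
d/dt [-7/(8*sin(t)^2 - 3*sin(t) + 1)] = 7*(16*sin(t) - 3)*cos(t)/(8*sin(t)^2 - 3*sin(t) + 1)^2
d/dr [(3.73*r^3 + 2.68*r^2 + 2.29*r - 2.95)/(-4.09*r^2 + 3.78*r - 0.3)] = (-15.2557*r^4 + 28.1988*r^3 + 16.1395*r^2 - 25.739*r + 10.464)/(16.7281*r^4 - 30.9204*r^3 + 16.7424*r^2 - 2.268*r + 0.09)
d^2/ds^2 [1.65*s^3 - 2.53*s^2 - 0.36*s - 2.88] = 9.9*s - 5.06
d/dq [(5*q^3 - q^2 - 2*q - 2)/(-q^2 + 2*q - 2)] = (-5*q^4 + 20*q^3 - 34*q^2 + 8)/(q^4 - 4*q^3 + 8*q^2 - 8*q + 4)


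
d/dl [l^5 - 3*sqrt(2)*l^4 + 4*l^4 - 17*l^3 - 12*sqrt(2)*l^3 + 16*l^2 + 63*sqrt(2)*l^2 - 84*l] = 5*l^4 - 12*sqrt(2)*l^3 + 16*l^3 - 51*l^2 - 36*sqrt(2)*l^2 + 32*l + 126*sqrt(2)*l - 84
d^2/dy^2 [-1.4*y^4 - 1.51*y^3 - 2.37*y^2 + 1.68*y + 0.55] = -16.8*y^2 - 9.06*y - 4.74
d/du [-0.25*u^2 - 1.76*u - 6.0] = -0.5*u - 1.76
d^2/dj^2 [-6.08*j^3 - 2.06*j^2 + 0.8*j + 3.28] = -36.48*j - 4.12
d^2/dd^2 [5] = 0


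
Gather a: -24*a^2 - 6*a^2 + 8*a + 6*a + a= -30*a^2 + 15*a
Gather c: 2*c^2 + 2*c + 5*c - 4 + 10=2*c^2 + 7*c + 6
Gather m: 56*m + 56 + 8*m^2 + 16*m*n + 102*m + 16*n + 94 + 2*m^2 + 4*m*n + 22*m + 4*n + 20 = 10*m^2 + m*(20*n + 180) + 20*n + 170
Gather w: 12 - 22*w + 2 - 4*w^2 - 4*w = -4*w^2 - 26*w + 14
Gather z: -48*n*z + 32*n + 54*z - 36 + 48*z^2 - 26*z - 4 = 32*n + 48*z^2 + z*(28 - 48*n) - 40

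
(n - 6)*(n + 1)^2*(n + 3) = n^4 - n^3 - 23*n^2 - 39*n - 18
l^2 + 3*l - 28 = (l - 4)*(l + 7)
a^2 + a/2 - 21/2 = (a - 3)*(a + 7/2)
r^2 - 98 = (r - 7*sqrt(2))*(r + 7*sqrt(2))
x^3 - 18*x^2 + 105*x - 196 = (x - 7)^2*(x - 4)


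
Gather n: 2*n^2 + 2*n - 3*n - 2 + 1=2*n^2 - n - 1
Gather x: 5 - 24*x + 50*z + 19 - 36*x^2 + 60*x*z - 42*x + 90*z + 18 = -36*x^2 + x*(60*z - 66) + 140*z + 42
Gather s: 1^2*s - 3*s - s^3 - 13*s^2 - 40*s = -s^3 - 13*s^2 - 42*s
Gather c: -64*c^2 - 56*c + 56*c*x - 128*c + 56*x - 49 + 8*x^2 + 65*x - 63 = -64*c^2 + c*(56*x - 184) + 8*x^2 + 121*x - 112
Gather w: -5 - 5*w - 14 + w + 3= -4*w - 16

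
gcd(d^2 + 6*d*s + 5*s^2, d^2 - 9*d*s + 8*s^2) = 1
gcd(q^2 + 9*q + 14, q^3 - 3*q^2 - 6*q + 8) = q + 2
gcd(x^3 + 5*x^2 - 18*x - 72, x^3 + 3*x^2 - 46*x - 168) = x + 6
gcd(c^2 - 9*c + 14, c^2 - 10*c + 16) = c - 2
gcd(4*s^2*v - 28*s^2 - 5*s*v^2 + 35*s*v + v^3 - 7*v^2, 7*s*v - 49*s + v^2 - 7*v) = v - 7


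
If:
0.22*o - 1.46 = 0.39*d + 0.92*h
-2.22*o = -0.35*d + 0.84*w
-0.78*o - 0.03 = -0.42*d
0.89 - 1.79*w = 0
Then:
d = -0.39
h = -1.48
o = -0.25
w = 0.50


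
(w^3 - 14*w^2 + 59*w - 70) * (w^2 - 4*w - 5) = w^5 - 18*w^4 + 110*w^3 - 236*w^2 - 15*w + 350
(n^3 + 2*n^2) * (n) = n^4 + 2*n^3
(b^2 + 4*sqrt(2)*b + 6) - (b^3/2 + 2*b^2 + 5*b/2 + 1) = -b^3/2 - b^2 - 5*b/2 + 4*sqrt(2)*b + 5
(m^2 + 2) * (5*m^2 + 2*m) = 5*m^4 + 2*m^3 + 10*m^2 + 4*m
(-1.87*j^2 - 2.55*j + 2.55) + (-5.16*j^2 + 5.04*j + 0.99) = -7.03*j^2 + 2.49*j + 3.54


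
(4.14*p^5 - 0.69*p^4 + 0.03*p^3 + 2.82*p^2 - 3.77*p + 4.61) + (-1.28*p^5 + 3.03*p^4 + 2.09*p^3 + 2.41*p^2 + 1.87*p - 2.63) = 2.86*p^5 + 2.34*p^4 + 2.12*p^3 + 5.23*p^2 - 1.9*p + 1.98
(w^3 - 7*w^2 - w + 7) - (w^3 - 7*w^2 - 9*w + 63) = 8*w - 56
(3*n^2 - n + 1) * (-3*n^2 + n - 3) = -9*n^4 + 6*n^3 - 13*n^2 + 4*n - 3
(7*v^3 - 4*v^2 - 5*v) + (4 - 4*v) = 7*v^3 - 4*v^2 - 9*v + 4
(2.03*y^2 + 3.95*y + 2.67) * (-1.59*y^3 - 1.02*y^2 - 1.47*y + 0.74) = -3.2277*y^5 - 8.3511*y^4 - 11.2584*y^3 - 7.0277*y^2 - 1.0019*y + 1.9758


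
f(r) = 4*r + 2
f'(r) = 4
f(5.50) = 24.00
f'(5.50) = 4.00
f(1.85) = 9.40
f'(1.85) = 4.00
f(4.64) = 20.56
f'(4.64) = 4.00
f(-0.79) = -1.16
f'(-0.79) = 4.00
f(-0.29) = 0.84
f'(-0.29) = 4.00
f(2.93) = 13.72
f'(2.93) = 4.00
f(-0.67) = -0.68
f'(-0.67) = 4.00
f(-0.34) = 0.64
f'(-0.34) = 4.00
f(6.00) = 26.00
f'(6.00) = 4.00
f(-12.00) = -46.00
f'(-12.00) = 4.00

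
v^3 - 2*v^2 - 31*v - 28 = (v - 7)*(v + 1)*(v + 4)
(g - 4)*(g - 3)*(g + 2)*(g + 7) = g^4 + 2*g^3 - 37*g^2 + 10*g + 168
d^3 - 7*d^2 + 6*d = d*(d - 6)*(d - 1)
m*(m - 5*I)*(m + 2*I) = m^3 - 3*I*m^2 + 10*m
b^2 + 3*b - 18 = (b - 3)*(b + 6)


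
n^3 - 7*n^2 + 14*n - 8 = (n - 4)*(n - 2)*(n - 1)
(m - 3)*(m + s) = m^2 + m*s - 3*m - 3*s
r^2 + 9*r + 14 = (r + 2)*(r + 7)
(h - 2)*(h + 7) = h^2 + 5*h - 14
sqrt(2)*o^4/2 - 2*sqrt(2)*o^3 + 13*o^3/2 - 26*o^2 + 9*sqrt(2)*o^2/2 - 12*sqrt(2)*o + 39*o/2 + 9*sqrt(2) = (o - 3)*(o - 1)*(o + 6*sqrt(2))*(sqrt(2)*o/2 + 1/2)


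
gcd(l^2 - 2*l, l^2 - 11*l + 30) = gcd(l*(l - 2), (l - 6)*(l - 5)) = 1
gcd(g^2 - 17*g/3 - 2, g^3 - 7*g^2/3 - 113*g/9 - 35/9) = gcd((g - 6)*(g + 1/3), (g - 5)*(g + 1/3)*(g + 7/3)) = g + 1/3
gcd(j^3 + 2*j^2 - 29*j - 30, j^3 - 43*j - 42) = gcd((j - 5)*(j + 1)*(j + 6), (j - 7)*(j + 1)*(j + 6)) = j^2 + 7*j + 6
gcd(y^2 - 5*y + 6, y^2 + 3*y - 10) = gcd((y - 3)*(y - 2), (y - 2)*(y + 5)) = y - 2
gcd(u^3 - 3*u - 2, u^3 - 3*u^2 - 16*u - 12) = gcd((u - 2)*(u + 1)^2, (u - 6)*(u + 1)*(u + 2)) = u + 1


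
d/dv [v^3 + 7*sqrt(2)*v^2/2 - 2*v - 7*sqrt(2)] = 3*v^2 + 7*sqrt(2)*v - 2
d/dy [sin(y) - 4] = cos(y)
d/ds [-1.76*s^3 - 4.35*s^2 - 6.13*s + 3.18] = -5.28*s^2 - 8.7*s - 6.13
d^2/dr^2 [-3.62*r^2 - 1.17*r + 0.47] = -7.24000000000000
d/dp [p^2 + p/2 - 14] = 2*p + 1/2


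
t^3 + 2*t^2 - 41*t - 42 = (t - 6)*(t + 1)*(t + 7)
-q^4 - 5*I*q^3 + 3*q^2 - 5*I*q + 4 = (q - I)*(q + 4*I)*(-I*q + 1)^2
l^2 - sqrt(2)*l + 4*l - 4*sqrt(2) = (l + 4)*(l - sqrt(2))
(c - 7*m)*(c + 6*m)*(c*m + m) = c^3*m - c^2*m^2 + c^2*m - 42*c*m^3 - c*m^2 - 42*m^3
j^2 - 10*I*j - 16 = (j - 8*I)*(j - 2*I)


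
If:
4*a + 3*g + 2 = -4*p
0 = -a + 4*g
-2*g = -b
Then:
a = -16*p/19 - 8/19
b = -8*p/19 - 4/19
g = -4*p/19 - 2/19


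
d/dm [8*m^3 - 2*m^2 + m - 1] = 24*m^2 - 4*m + 1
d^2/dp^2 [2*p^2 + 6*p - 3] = 4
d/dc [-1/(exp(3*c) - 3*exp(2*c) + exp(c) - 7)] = (3*exp(2*c) - 6*exp(c) + 1)*exp(c)/(exp(3*c) - 3*exp(2*c) + exp(c) - 7)^2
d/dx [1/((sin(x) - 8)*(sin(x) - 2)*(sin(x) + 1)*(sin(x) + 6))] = (-4*sin(x)^3 + 9*sin(x)^2 + 96*sin(x) - 52)*cos(x)/((sin(x) - 8)^2*(sin(x) - 2)^2*(sin(x) + 1)^2*(sin(x) + 6)^2)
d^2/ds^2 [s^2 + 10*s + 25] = 2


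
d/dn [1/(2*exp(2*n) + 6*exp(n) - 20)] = (-exp(n) - 3/2)*exp(n)/(exp(2*n) + 3*exp(n) - 10)^2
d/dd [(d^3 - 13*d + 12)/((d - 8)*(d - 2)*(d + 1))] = (-9*d^4 + 38*d^3 - 105*d^2 + 216*d - 280)/(d^6 - 18*d^5 + 93*d^4 - 76*d^3 - 252*d^2 + 192*d + 256)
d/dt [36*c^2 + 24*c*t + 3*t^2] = 24*c + 6*t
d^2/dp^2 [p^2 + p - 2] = 2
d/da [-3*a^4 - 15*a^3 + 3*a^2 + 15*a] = -12*a^3 - 45*a^2 + 6*a + 15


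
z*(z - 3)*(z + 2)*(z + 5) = z^4 + 4*z^3 - 11*z^2 - 30*z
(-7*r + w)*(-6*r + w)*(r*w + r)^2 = 42*r^4*w^2 + 84*r^4*w + 42*r^4 - 13*r^3*w^3 - 26*r^3*w^2 - 13*r^3*w + r^2*w^4 + 2*r^2*w^3 + r^2*w^2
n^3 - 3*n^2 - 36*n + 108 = (n - 6)*(n - 3)*(n + 6)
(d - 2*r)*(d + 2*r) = d^2 - 4*r^2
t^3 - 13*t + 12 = (t - 3)*(t - 1)*(t + 4)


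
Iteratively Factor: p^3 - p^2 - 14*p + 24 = (p - 3)*(p^2 + 2*p - 8) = (p - 3)*(p + 4)*(p - 2)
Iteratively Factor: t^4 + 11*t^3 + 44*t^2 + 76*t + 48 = (t + 4)*(t^3 + 7*t^2 + 16*t + 12) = (t + 2)*(t + 4)*(t^2 + 5*t + 6) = (t + 2)*(t + 3)*(t + 4)*(t + 2)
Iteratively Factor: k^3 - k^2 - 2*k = (k)*(k^2 - k - 2) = k*(k + 1)*(k - 2)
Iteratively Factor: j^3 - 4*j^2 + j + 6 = (j - 2)*(j^2 - 2*j - 3) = (j - 2)*(j + 1)*(j - 3)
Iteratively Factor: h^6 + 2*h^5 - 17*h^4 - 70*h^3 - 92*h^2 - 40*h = (h + 2)*(h^5 - 17*h^3 - 36*h^2 - 20*h) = (h + 2)^2*(h^4 - 2*h^3 - 13*h^2 - 10*h) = h*(h + 2)^2*(h^3 - 2*h^2 - 13*h - 10) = h*(h + 2)^3*(h^2 - 4*h - 5) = h*(h - 5)*(h + 2)^3*(h + 1)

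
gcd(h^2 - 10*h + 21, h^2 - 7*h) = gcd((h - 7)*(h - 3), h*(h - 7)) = h - 7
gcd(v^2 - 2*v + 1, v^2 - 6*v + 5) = v - 1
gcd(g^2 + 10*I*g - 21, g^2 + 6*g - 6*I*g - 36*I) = 1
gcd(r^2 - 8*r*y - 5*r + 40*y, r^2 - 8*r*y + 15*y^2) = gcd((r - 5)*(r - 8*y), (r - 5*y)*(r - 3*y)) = 1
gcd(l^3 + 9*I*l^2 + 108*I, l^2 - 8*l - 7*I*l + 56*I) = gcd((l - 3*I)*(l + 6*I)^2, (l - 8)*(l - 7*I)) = 1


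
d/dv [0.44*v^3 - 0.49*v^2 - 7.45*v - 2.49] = 1.32*v^2 - 0.98*v - 7.45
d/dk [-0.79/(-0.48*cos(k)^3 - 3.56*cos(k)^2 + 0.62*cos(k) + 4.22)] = (1.1376*cos(k)^2 + 5.6248*cos(k) - 0.4898)*sin(k)/(0.48*cos(k)^3 + 3.56*cos(k)^2 - 0.62*cos(k) - 4.22)^2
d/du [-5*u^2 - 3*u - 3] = -10*u - 3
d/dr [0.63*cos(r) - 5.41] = -0.63*sin(r)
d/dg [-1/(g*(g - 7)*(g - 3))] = (g*(g - 7) + g*(g - 3) + (g - 7)*(g - 3))/(g^2*(g - 7)^2*(g - 3)^2)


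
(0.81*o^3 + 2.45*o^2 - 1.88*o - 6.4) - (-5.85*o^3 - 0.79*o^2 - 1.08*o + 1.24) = 6.66*o^3 + 3.24*o^2 - 0.8*o - 7.64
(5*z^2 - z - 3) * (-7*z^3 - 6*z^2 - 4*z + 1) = -35*z^5 - 23*z^4 + 7*z^3 + 27*z^2 + 11*z - 3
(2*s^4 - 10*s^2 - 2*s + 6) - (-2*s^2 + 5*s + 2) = 2*s^4 - 8*s^2 - 7*s + 4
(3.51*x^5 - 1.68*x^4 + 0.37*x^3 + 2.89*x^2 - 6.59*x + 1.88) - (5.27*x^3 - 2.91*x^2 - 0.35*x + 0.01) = 3.51*x^5 - 1.68*x^4 - 4.9*x^3 + 5.8*x^2 - 6.24*x + 1.87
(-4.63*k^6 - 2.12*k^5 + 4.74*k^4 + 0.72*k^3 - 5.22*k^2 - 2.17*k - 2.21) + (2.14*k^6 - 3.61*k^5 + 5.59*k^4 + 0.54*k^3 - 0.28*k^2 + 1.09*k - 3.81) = -2.49*k^6 - 5.73*k^5 + 10.33*k^4 + 1.26*k^3 - 5.5*k^2 - 1.08*k - 6.02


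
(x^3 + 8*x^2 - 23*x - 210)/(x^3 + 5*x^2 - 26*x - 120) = (x + 7)/(x + 4)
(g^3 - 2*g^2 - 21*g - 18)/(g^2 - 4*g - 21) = (g^2 - 5*g - 6)/(g - 7)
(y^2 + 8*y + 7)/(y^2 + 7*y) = (y + 1)/y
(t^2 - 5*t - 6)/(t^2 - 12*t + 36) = (t + 1)/(t - 6)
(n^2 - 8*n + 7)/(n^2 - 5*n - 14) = (n - 1)/(n + 2)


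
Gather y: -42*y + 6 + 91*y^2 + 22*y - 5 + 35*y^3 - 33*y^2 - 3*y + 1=35*y^3 + 58*y^2 - 23*y + 2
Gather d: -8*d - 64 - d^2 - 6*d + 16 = -d^2 - 14*d - 48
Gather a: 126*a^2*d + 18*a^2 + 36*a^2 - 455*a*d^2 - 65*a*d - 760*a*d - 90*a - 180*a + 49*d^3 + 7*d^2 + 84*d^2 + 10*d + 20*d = a^2*(126*d + 54) + a*(-455*d^2 - 825*d - 270) + 49*d^3 + 91*d^2 + 30*d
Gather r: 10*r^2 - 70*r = 10*r^2 - 70*r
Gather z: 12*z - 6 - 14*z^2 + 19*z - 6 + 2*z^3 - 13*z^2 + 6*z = 2*z^3 - 27*z^2 + 37*z - 12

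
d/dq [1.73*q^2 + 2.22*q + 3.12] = 3.46*q + 2.22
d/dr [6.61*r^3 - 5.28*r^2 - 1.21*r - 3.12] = 19.83*r^2 - 10.56*r - 1.21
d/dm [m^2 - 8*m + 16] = 2*m - 8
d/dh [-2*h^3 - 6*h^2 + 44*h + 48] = -6*h^2 - 12*h + 44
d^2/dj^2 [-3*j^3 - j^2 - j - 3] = -18*j - 2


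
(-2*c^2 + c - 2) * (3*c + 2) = -6*c^3 - c^2 - 4*c - 4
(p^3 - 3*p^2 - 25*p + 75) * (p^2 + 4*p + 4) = p^5 + p^4 - 33*p^3 - 37*p^2 + 200*p + 300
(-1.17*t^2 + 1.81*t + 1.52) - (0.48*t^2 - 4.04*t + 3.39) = -1.65*t^2 + 5.85*t - 1.87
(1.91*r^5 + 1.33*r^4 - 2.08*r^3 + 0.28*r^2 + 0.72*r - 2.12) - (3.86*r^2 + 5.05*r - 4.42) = 1.91*r^5 + 1.33*r^4 - 2.08*r^3 - 3.58*r^2 - 4.33*r + 2.3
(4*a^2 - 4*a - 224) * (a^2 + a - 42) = 4*a^4 - 396*a^2 - 56*a + 9408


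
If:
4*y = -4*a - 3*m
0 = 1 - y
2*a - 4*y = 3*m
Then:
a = 0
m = -4/3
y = 1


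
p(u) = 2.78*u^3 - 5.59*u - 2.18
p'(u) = 8.34*u^2 - 5.59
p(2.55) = 29.66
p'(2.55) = 48.64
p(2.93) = 51.37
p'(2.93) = 66.01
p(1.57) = -0.20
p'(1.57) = 14.97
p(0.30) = -3.78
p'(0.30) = -4.84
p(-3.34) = -87.09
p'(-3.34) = 87.45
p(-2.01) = -13.52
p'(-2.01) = 28.10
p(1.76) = 3.14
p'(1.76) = 20.24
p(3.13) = 65.57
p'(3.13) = 76.12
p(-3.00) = -60.47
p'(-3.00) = 69.47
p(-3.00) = -60.47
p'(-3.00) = 69.47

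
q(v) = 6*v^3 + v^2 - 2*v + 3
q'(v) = 18*v^2 + 2*v - 2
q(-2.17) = -49.26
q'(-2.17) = 78.42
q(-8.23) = -3257.46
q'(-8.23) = 1200.73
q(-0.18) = 3.36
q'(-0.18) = -1.78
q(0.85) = 5.71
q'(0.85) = 12.70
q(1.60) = 26.94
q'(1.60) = 47.28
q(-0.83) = 1.92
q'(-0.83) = 8.74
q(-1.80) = -25.15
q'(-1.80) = 52.72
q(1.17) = 11.64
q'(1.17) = 24.98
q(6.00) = 1323.00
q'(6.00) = 658.00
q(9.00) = 4440.00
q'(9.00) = 1474.00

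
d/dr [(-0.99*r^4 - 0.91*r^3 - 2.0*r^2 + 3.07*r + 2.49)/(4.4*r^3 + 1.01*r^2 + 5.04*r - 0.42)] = (-4.356*r^6 - 1.9998*r^5 - 7.0879*r^4 - 34.5256*r^3 - 44.9021*r^2 - 3.3498*r - 13.839)/(19.36*r^6 + 8.888*r^5 + 45.3721*r^4 + 6.4848*r^3 + 24.5532*r^2 - 4.2336*r + 0.1764)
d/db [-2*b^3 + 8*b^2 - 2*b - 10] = -6*b^2 + 16*b - 2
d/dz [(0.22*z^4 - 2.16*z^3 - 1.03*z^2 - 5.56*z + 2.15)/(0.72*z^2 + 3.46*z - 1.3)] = (0.3168*z^5 + 0.7284*z^4 - 16.0912*z^3 + 8.8634*z^2 - 0.417999999999999*z - 0.211)/(0.5184*z^4 + 4.9824*z^3 + 10.0996*z^2 - 8.996*z + 1.69)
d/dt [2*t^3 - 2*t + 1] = 6*t^2 - 2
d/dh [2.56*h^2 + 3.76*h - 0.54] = 5.12*h + 3.76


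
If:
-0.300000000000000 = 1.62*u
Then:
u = -0.19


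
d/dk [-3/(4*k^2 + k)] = 3*(8*k + 1)/(k^2*(4*k + 1)^2)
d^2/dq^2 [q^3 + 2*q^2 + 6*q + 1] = 6*q + 4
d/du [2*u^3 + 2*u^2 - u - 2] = 6*u^2 + 4*u - 1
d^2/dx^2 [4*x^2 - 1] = 8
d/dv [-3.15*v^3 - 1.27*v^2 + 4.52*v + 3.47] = -9.45*v^2 - 2.54*v + 4.52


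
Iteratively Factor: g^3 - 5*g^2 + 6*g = (g - 2)*(g^2 - 3*g) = (g - 3)*(g - 2)*(g)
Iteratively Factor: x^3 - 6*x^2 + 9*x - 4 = (x - 1)*(x^2 - 5*x + 4) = (x - 1)^2*(x - 4)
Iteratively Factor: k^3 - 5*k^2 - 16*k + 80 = (k - 4)*(k^2 - k - 20) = (k - 4)*(k + 4)*(k - 5)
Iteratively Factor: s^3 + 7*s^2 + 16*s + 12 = (s + 3)*(s^2 + 4*s + 4) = (s + 2)*(s + 3)*(s + 2)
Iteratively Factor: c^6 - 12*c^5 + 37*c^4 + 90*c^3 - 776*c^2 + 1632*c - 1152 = (c - 4)*(c^5 - 8*c^4 + 5*c^3 + 110*c^2 - 336*c + 288) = (c - 4)*(c + 4)*(c^4 - 12*c^3 + 53*c^2 - 102*c + 72) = (c - 4)*(c - 3)*(c + 4)*(c^3 - 9*c^2 + 26*c - 24) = (c - 4)*(c - 3)*(c - 2)*(c + 4)*(c^2 - 7*c + 12) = (c - 4)^2*(c - 3)*(c - 2)*(c + 4)*(c - 3)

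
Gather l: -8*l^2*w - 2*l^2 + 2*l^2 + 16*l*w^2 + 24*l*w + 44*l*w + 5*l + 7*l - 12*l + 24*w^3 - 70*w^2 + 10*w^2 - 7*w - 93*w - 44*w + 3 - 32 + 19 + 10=-8*l^2*w + l*(16*w^2 + 68*w) + 24*w^3 - 60*w^2 - 144*w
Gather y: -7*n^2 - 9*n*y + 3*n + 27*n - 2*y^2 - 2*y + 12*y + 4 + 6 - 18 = -7*n^2 + 30*n - 2*y^2 + y*(10 - 9*n) - 8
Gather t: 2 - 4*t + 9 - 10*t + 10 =21 - 14*t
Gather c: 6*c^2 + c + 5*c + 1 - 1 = 6*c^2 + 6*c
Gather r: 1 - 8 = -7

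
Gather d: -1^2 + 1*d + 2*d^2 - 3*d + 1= 2*d^2 - 2*d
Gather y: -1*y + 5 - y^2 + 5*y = -y^2 + 4*y + 5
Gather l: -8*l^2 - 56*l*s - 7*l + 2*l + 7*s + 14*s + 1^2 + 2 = -8*l^2 + l*(-56*s - 5) + 21*s + 3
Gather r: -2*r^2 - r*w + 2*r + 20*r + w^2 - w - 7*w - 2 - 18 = -2*r^2 + r*(22 - w) + w^2 - 8*w - 20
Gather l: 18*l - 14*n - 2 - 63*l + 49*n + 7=-45*l + 35*n + 5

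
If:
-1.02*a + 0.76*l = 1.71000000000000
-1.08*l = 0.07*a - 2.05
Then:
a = -0.25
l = 1.91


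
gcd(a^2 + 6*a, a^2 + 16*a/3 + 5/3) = 1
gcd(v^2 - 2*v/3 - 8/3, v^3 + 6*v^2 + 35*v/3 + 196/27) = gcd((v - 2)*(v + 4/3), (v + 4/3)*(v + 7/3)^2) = v + 4/3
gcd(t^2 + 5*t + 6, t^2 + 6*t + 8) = t + 2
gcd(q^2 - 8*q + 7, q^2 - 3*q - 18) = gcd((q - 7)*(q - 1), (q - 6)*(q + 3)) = 1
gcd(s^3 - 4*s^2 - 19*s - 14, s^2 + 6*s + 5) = s + 1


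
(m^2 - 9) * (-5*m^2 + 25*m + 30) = -5*m^4 + 25*m^3 + 75*m^2 - 225*m - 270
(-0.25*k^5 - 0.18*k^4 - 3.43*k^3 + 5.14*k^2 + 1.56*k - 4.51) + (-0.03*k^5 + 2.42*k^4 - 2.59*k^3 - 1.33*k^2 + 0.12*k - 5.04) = -0.28*k^5 + 2.24*k^4 - 6.02*k^3 + 3.81*k^2 + 1.68*k - 9.55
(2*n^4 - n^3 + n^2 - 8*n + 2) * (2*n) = 4*n^5 - 2*n^4 + 2*n^3 - 16*n^2 + 4*n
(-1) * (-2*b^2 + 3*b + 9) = 2*b^2 - 3*b - 9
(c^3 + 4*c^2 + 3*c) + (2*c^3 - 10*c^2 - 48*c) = 3*c^3 - 6*c^2 - 45*c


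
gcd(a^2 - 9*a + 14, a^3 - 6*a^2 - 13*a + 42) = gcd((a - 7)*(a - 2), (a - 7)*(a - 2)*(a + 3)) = a^2 - 9*a + 14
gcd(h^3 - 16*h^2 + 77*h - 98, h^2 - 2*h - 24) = 1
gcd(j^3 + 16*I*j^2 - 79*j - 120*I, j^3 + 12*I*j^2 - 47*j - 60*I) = j^2 + 8*I*j - 15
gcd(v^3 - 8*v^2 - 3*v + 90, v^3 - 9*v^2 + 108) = v^2 - 3*v - 18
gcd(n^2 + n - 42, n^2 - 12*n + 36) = n - 6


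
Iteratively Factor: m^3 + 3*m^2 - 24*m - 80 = (m + 4)*(m^2 - m - 20) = (m - 5)*(m + 4)*(m + 4)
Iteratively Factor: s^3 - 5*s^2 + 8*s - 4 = (s - 2)*(s^2 - 3*s + 2) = (s - 2)*(s - 1)*(s - 2)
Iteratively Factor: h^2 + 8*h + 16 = (h + 4)*(h + 4)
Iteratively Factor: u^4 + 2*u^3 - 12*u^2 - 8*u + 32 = (u - 2)*(u^3 + 4*u^2 - 4*u - 16) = (u - 2)*(u + 4)*(u^2 - 4) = (u - 2)^2*(u + 4)*(u + 2)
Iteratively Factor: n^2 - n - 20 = (n - 5)*(n + 4)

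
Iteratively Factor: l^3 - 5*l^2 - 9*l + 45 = (l - 3)*(l^2 - 2*l - 15) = (l - 5)*(l - 3)*(l + 3)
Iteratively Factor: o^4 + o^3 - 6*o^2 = (o)*(o^3 + o^2 - 6*o) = o*(o - 2)*(o^2 + 3*o) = o*(o - 2)*(o + 3)*(o)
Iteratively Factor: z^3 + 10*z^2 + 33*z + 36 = (z + 4)*(z^2 + 6*z + 9) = (z + 3)*(z + 4)*(z + 3)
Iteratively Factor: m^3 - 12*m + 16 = (m + 4)*(m^2 - 4*m + 4) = (m - 2)*(m + 4)*(m - 2)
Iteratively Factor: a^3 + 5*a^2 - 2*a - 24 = (a - 2)*(a^2 + 7*a + 12) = (a - 2)*(a + 4)*(a + 3)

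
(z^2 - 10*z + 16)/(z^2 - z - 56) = (z - 2)/(z + 7)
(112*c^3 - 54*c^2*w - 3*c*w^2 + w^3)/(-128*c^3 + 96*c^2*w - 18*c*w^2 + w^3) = (7*c + w)/(-8*c + w)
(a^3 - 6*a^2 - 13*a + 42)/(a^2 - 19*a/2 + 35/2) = 2*(a^2 + a - 6)/(2*a - 5)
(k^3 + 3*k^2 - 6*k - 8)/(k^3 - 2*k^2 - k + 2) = (k + 4)/(k - 1)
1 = 1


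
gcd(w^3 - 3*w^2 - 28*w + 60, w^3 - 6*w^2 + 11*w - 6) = w - 2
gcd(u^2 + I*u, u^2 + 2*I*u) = u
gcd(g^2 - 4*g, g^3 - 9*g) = g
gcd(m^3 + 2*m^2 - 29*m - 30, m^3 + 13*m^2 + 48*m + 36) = m^2 + 7*m + 6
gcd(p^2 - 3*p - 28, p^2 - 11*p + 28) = p - 7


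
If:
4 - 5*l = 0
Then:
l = 4/5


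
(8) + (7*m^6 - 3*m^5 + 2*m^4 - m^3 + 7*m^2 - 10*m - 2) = 7*m^6 - 3*m^5 + 2*m^4 - m^3 + 7*m^2 - 10*m + 6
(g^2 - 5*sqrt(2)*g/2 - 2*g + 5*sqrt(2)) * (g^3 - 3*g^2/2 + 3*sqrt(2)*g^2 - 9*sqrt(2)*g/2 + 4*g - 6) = g^5 - 7*g^4/2 + sqrt(2)*g^4/2 - 8*g^3 - 7*sqrt(2)*g^3/4 - 17*sqrt(2)*g^2/2 + 77*g^2/2 - 33*g + 35*sqrt(2)*g - 30*sqrt(2)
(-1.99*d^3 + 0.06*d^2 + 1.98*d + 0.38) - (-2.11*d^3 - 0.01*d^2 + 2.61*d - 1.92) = 0.12*d^3 + 0.07*d^2 - 0.63*d + 2.3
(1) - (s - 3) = 4 - s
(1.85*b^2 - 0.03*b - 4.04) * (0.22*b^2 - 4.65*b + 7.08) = 0.407*b^4 - 8.6091*b^3 + 12.3487*b^2 + 18.5736*b - 28.6032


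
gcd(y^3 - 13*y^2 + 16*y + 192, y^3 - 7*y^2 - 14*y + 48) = y^2 - 5*y - 24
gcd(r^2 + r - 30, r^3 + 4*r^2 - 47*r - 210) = r + 6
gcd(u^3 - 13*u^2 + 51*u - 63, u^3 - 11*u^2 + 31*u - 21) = u^2 - 10*u + 21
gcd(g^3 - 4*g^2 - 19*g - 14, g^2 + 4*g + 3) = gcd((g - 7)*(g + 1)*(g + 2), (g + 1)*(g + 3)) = g + 1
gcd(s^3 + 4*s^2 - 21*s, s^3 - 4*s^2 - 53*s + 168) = s^2 + 4*s - 21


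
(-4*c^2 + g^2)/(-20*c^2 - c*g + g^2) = (4*c^2 - g^2)/(20*c^2 + c*g - g^2)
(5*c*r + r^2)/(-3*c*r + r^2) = (5*c + r)/(-3*c + r)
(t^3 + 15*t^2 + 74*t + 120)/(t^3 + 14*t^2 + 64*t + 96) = (t + 5)/(t + 4)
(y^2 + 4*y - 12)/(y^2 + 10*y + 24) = (y - 2)/(y + 4)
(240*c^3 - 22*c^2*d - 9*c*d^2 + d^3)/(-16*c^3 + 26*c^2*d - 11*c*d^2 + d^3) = (-30*c^2 - c*d + d^2)/(2*c^2 - 3*c*d + d^2)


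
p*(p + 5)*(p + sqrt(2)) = p^3 + sqrt(2)*p^2 + 5*p^2 + 5*sqrt(2)*p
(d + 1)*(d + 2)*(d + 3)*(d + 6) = d^4 + 12*d^3 + 47*d^2 + 72*d + 36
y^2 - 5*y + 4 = (y - 4)*(y - 1)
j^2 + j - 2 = (j - 1)*(j + 2)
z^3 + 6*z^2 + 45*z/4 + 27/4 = (z + 3/2)^2*(z + 3)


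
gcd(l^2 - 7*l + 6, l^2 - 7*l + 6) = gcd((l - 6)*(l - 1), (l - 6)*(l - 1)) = l^2 - 7*l + 6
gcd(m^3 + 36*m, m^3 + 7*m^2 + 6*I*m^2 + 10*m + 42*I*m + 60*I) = m + 6*I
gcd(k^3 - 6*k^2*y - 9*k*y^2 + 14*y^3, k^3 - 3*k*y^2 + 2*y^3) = -k^2 - k*y + 2*y^2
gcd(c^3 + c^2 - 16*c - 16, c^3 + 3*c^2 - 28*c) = c - 4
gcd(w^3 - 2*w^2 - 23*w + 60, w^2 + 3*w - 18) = w - 3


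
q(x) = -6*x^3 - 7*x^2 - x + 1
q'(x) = -18*x^2 - 14*x - 1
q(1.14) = -18.13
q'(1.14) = -40.35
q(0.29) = -0.03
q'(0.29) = -6.57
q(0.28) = 0.04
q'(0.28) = -6.33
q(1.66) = -47.39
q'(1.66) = -73.84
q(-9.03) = 3857.13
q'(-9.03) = -1342.32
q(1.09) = -16.18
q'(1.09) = -37.65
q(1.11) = -16.94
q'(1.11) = -38.72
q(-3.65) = 203.16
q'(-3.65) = -189.70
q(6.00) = -1553.00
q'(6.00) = -733.00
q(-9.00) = 3817.00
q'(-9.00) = -1333.00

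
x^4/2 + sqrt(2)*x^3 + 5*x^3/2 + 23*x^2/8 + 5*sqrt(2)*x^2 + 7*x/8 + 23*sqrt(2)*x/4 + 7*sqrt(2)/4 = (x/2 + 1/2)*(x + 1/2)*(x + 7/2)*(x + 2*sqrt(2))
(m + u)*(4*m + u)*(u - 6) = 4*m^2*u - 24*m^2 + 5*m*u^2 - 30*m*u + u^3 - 6*u^2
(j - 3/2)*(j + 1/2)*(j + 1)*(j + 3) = j^4 + 3*j^3 - 7*j^2/4 - 6*j - 9/4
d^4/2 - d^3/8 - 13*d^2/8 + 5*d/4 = d*(d/2 + 1)*(d - 5/4)*(d - 1)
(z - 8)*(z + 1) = z^2 - 7*z - 8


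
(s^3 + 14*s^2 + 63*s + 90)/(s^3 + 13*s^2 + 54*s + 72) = (s + 5)/(s + 4)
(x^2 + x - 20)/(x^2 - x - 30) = (x - 4)/(x - 6)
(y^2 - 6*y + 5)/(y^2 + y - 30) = (y - 1)/(y + 6)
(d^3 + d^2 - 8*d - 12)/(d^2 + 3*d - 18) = (d^2 + 4*d + 4)/(d + 6)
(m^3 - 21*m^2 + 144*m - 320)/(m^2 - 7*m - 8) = (m^2 - 13*m + 40)/(m + 1)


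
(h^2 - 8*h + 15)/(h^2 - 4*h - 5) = (h - 3)/(h + 1)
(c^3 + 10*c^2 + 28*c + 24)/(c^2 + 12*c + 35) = (c^3 + 10*c^2 + 28*c + 24)/(c^2 + 12*c + 35)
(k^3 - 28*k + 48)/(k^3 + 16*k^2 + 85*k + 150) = (k^2 - 6*k + 8)/(k^2 + 10*k + 25)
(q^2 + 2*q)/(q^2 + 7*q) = (q + 2)/(q + 7)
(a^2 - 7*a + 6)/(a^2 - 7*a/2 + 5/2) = 2*(a - 6)/(2*a - 5)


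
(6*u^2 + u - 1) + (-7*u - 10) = 6*u^2 - 6*u - 11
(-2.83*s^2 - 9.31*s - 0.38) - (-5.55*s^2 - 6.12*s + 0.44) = 2.72*s^2 - 3.19*s - 0.82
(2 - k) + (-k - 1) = 1 - 2*k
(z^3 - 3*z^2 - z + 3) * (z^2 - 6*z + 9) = z^5 - 9*z^4 + 26*z^3 - 18*z^2 - 27*z + 27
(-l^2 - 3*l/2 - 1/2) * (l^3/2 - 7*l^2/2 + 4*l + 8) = -l^5/2 + 11*l^4/4 + l^3 - 49*l^2/4 - 14*l - 4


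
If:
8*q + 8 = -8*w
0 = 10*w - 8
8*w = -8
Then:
No Solution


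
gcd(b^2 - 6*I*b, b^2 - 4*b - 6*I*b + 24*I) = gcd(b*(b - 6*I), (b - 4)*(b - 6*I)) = b - 6*I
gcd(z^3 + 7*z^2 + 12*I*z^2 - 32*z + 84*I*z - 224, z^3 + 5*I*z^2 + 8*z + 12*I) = 1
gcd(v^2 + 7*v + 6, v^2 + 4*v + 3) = v + 1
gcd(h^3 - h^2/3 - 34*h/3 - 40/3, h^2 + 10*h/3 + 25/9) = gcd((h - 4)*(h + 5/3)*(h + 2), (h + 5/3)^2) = h + 5/3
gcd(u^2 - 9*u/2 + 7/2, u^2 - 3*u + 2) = u - 1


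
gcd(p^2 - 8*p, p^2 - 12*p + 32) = p - 8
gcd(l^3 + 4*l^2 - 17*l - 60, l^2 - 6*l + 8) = l - 4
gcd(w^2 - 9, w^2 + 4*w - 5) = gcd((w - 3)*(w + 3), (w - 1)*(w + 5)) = 1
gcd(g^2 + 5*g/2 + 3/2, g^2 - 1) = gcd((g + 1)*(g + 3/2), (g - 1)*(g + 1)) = g + 1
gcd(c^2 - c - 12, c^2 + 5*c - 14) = 1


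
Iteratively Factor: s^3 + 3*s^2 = (s + 3)*(s^2) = s*(s + 3)*(s)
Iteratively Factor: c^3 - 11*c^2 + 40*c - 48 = (c - 4)*(c^2 - 7*c + 12) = (c - 4)*(c - 3)*(c - 4)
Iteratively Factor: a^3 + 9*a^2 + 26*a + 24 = (a + 3)*(a^2 + 6*a + 8) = (a + 2)*(a + 3)*(a + 4)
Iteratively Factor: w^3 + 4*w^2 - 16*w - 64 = (w - 4)*(w^2 + 8*w + 16) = (w - 4)*(w + 4)*(w + 4)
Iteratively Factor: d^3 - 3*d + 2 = (d - 1)*(d^2 + d - 2) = (d - 1)^2*(d + 2)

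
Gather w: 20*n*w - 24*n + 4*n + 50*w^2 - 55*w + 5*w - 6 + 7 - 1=-20*n + 50*w^2 + w*(20*n - 50)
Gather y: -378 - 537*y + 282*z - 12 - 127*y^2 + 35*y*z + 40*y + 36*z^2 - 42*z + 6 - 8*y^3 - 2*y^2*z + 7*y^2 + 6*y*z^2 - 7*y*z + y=-8*y^3 + y^2*(-2*z - 120) + y*(6*z^2 + 28*z - 496) + 36*z^2 + 240*z - 384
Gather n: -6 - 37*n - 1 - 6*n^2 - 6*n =-6*n^2 - 43*n - 7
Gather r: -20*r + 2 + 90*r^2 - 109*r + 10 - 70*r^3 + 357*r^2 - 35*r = -70*r^3 + 447*r^2 - 164*r + 12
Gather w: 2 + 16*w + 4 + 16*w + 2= 32*w + 8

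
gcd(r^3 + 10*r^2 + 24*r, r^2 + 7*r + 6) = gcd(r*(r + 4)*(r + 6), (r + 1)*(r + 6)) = r + 6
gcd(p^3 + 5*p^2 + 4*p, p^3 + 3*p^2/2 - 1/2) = p + 1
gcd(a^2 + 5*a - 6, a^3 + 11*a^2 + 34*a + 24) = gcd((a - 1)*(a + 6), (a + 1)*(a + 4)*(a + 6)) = a + 6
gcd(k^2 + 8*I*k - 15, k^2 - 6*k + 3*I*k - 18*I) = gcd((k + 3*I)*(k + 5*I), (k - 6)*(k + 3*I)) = k + 3*I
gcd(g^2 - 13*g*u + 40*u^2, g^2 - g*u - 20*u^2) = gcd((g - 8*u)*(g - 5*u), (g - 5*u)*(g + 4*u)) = -g + 5*u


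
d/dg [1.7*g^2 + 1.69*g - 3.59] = 3.4*g + 1.69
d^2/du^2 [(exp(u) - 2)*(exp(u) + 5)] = (4*exp(u) + 3)*exp(u)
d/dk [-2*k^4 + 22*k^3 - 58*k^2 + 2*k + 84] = -8*k^3 + 66*k^2 - 116*k + 2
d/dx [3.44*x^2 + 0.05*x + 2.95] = 6.88*x + 0.05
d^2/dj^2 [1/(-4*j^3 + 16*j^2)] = ((j - 4)*(3*j - 4) - (3*j - 8)^2)/(2*j^4*(j - 4)^3)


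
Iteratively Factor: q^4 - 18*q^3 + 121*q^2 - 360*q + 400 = (q - 5)*(q^3 - 13*q^2 + 56*q - 80) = (q - 5)*(q - 4)*(q^2 - 9*q + 20) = (q - 5)^2*(q - 4)*(q - 4)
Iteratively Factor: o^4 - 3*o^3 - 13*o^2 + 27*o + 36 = (o + 1)*(o^3 - 4*o^2 - 9*o + 36) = (o - 3)*(o + 1)*(o^2 - o - 12) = (o - 4)*(o - 3)*(o + 1)*(o + 3)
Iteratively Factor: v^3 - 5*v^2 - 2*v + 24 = (v - 3)*(v^2 - 2*v - 8) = (v - 3)*(v + 2)*(v - 4)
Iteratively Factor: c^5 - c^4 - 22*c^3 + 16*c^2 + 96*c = (c - 4)*(c^4 + 3*c^3 - 10*c^2 - 24*c) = (c - 4)*(c - 3)*(c^3 + 6*c^2 + 8*c) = (c - 4)*(c - 3)*(c + 4)*(c^2 + 2*c) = (c - 4)*(c - 3)*(c + 2)*(c + 4)*(c)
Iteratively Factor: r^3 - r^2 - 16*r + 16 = (r + 4)*(r^2 - 5*r + 4) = (r - 4)*(r + 4)*(r - 1)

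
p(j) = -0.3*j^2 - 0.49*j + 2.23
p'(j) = -0.6*j - 0.49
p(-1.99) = 2.02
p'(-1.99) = 0.70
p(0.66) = 1.78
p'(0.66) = -0.89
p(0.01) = 2.23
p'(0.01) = -0.50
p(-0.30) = 2.35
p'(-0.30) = -0.31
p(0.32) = 2.04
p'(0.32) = -0.68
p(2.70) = -1.28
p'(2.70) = -2.11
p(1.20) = 1.21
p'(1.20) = -1.21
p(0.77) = 1.67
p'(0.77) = -0.95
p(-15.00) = -57.92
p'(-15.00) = 8.51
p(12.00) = -46.85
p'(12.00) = -7.69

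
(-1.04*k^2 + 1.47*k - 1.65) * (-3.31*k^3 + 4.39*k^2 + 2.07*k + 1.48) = 3.4424*k^5 - 9.4313*k^4 + 9.762*k^3 - 5.7398*k^2 - 1.2399*k - 2.442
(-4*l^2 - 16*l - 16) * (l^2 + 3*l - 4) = -4*l^4 - 28*l^3 - 48*l^2 + 16*l + 64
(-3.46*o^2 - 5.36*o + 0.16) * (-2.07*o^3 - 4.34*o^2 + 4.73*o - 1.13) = 7.1622*o^5 + 26.1116*o^4 + 6.5654*o^3 - 22.1374*o^2 + 6.8136*o - 0.1808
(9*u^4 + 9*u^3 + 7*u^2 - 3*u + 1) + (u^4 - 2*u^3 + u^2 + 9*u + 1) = 10*u^4 + 7*u^3 + 8*u^2 + 6*u + 2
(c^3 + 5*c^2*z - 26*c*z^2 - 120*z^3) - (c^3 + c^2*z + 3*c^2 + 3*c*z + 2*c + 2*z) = 4*c^2*z - 3*c^2 - 26*c*z^2 - 3*c*z - 2*c - 120*z^3 - 2*z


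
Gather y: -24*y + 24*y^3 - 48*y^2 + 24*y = 24*y^3 - 48*y^2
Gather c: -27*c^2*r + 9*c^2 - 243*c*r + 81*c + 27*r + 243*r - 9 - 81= c^2*(9 - 27*r) + c*(81 - 243*r) + 270*r - 90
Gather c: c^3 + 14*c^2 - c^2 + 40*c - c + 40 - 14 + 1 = c^3 + 13*c^2 + 39*c + 27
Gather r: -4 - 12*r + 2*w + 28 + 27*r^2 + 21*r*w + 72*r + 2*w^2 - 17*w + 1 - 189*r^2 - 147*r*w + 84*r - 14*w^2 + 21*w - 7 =-162*r^2 + r*(144 - 126*w) - 12*w^2 + 6*w + 18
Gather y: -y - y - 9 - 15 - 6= -2*y - 30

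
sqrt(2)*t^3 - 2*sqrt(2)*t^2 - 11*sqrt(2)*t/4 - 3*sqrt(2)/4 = (t - 3)*(t + 1/2)*(sqrt(2)*t + sqrt(2)/2)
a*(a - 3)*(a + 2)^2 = a^4 + a^3 - 8*a^2 - 12*a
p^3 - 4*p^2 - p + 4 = (p - 4)*(p - 1)*(p + 1)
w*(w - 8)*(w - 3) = w^3 - 11*w^2 + 24*w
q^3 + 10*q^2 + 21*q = q*(q + 3)*(q + 7)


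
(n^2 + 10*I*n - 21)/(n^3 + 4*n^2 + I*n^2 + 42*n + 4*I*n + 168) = (n + 3*I)/(n^2 + n*(4 - 6*I) - 24*I)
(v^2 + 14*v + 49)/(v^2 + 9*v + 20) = (v^2 + 14*v + 49)/(v^2 + 9*v + 20)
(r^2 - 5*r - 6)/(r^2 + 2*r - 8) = (r^2 - 5*r - 6)/(r^2 + 2*r - 8)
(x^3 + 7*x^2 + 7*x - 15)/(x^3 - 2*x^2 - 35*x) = (x^2 + 2*x - 3)/(x*(x - 7))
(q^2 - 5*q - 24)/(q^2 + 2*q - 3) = (q - 8)/(q - 1)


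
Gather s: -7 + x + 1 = x - 6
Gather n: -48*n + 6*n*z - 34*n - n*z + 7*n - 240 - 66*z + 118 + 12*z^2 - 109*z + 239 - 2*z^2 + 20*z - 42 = n*(5*z - 75) + 10*z^2 - 155*z + 75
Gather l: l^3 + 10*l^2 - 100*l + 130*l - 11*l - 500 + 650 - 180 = l^3 + 10*l^2 + 19*l - 30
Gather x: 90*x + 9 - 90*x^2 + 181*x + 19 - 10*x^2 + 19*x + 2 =-100*x^2 + 290*x + 30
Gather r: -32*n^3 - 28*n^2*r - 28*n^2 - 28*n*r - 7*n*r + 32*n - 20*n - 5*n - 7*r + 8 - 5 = -32*n^3 - 28*n^2 + 7*n + r*(-28*n^2 - 35*n - 7) + 3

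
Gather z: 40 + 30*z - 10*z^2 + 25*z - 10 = -10*z^2 + 55*z + 30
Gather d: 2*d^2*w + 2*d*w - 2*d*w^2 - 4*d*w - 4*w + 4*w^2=2*d^2*w + d*(-2*w^2 - 2*w) + 4*w^2 - 4*w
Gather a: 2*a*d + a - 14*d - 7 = a*(2*d + 1) - 14*d - 7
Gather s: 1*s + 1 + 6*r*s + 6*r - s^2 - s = 6*r*s + 6*r - s^2 + 1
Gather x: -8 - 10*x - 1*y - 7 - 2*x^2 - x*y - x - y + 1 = -2*x^2 + x*(-y - 11) - 2*y - 14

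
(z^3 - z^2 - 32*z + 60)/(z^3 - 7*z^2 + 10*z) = (z + 6)/z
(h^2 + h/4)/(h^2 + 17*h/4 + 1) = h/(h + 4)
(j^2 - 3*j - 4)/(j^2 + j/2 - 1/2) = 2*(j - 4)/(2*j - 1)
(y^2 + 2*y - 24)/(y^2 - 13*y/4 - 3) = 4*(y + 6)/(4*y + 3)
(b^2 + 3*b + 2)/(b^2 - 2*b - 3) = (b + 2)/(b - 3)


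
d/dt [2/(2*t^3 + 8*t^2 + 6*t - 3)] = 4*(-3*t^2 - 8*t - 3)/(2*t^3 + 8*t^2 + 6*t - 3)^2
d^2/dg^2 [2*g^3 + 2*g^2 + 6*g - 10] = 12*g + 4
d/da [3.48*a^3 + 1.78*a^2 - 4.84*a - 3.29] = 10.44*a^2 + 3.56*a - 4.84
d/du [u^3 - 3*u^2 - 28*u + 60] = 3*u^2 - 6*u - 28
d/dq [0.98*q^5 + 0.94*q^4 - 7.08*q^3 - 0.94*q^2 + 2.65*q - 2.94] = 4.9*q^4 + 3.76*q^3 - 21.24*q^2 - 1.88*q + 2.65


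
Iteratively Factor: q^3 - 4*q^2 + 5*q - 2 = (q - 1)*(q^2 - 3*q + 2) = (q - 2)*(q - 1)*(q - 1)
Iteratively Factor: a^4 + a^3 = (a)*(a^3 + a^2) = a^2*(a^2 + a) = a^3*(a + 1)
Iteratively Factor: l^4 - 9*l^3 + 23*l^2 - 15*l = (l - 3)*(l^3 - 6*l^2 + 5*l) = (l - 3)*(l - 1)*(l^2 - 5*l) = (l - 5)*(l - 3)*(l - 1)*(l)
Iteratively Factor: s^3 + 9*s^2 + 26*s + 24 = (s + 3)*(s^2 + 6*s + 8) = (s + 2)*(s + 3)*(s + 4)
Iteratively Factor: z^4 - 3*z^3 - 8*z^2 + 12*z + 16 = (z - 2)*(z^3 - z^2 - 10*z - 8) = (z - 4)*(z - 2)*(z^2 + 3*z + 2) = (z - 4)*(z - 2)*(z + 2)*(z + 1)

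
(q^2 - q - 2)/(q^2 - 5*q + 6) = (q + 1)/(q - 3)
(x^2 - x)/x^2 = (x - 1)/x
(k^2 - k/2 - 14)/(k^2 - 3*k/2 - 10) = (2*k + 7)/(2*k + 5)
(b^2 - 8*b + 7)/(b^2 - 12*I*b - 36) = (-b^2 + 8*b - 7)/(-b^2 + 12*I*b + 36)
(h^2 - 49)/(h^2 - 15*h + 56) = (h + 7)/(h - 8)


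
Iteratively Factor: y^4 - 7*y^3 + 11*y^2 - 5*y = (y - 1)*(y^3 - 6*y^2 + 5*y) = (y - 5)*(y - 1)*(y^2 - y) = y*(y - 5)*(y - 1)*(y - 1)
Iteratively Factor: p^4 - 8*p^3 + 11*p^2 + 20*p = (p)*(p^3 - 8*p^2 + 11*p + 20) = p*(p + 1)*(p^2 - 9*p + 20) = p*(p - 4)*(p + 1)*(p - 5)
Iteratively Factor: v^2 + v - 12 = (v - 3)*(v + 4)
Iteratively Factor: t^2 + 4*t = (t + 4)*(t)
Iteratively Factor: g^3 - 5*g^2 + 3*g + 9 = (g - 3)*(g^2 - 2*g - 3) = (g - 3)*(g + 1)*(g - 3)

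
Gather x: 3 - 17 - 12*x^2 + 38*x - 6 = -12*x^2 + 38*x - 20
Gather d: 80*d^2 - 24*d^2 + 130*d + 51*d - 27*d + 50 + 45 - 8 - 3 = 56*d^2 + 154*d + 84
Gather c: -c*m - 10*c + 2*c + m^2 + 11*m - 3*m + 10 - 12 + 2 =c*(-m - 8) + m^2 + 8*m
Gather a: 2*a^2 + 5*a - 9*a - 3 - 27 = 2*a^2 - 4*a - 30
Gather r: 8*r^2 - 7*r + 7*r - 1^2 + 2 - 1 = 8*r^2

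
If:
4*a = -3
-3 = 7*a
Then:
No Solution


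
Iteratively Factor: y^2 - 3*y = (y - 3)*(y)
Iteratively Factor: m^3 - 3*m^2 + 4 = (m - 2)*(m^2 - m - 2) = (m - 2)*(m + 1)*(m - 2)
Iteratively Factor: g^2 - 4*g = (g)*(g - 4)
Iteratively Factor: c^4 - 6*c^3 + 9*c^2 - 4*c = (c - 4)*(c^3 - 2*c^2 + c) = c*(c - 4)*(c^2 - 2*c + 1) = c*(c - 4)*(c - 1)*(c - 1)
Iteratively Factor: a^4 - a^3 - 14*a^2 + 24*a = (a - 2)*(a^3 + a^2 - 12*a) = a*(a - 2)*(a^2 + a - 12) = a*(a - 2)*(a + 4)*(a - 3)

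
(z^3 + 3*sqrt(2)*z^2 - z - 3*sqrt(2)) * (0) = 0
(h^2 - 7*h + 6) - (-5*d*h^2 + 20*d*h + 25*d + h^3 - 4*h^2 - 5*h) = 5*d*h^2 - 20*d*h - 25*d - h^3 + 5*h^2 - 2*h + 6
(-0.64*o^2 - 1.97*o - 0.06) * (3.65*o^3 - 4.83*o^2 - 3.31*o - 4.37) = -2.336*o^5 - 4.0993*o^4 + 11.4145*o^3 + 9.6073*o^2 + 8.8075*o + 0.2622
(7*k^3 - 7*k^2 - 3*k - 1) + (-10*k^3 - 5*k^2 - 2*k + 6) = -3*k^3 - 12*k^2 - 5*k + 5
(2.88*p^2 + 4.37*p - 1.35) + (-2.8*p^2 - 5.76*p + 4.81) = 0.0800000000000001*p^2 - 1.39*p + 3.46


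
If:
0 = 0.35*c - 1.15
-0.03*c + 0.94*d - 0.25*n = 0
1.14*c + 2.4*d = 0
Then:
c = 3.29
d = -1.56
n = -6.26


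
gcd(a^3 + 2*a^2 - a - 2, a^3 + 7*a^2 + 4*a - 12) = a^2 + a - 2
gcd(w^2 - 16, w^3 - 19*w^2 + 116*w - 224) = w - 4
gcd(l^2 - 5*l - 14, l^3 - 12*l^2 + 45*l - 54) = 1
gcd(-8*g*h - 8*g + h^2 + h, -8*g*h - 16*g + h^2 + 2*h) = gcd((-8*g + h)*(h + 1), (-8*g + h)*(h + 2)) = 8*g - h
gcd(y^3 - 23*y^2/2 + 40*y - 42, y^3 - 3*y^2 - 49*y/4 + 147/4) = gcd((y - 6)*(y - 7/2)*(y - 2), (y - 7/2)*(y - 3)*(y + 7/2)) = y - 7/2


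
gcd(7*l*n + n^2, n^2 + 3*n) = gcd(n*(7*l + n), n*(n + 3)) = n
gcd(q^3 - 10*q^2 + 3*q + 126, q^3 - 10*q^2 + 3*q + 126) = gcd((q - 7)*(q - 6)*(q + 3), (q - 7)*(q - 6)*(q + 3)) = q^3 - 10*q^2 + 3*q + 126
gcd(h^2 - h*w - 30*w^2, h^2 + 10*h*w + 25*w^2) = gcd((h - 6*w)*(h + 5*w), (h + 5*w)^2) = h + 5*w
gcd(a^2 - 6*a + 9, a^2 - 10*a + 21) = a - 3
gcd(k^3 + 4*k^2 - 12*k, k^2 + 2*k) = k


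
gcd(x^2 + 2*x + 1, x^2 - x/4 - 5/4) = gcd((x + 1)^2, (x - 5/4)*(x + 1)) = x + 1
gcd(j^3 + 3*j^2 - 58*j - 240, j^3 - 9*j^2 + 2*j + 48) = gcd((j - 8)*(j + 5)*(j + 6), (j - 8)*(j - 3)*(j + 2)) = j - 8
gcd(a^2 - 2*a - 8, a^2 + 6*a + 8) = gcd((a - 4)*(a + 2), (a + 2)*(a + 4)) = a + 2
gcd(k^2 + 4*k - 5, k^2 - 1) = k - 1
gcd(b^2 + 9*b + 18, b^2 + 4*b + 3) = b + 3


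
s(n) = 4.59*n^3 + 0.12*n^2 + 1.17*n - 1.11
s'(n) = 13.77*n^2 + 0.24*n + 1.17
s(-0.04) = -1.16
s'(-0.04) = 1.18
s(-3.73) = -242.00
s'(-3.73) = 191.86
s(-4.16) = -334.34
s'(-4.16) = 238.47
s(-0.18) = -1.34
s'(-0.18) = 1.57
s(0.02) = -1.09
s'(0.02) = 1.18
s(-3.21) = -155.45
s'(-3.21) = 142.29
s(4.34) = 381.44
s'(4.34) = 261.58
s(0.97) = 4.33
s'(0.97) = 14.36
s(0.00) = -1.11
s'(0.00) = 1.17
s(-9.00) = -3348.03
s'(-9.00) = 1114.38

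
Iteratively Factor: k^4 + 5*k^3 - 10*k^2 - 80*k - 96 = (k + 4)*(k^3 + k^2 - 14*k - 24) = (k + 3)*(k + 4)*(k^2 - 2*k - 8) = (k + 2)*(k + 3)*(k + 4)*(k - 4)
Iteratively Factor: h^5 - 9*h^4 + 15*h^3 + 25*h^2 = (h)*(h^4 - 9*h^3 + 15*h^2 + 25*h) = h*(h - 5)*(h^3 - 4*h^2 - 5*h) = h^2*(h - 5)*(h^2 - 4*h - 5) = h^2*(h - 5)*(h + 1)*(h - 5)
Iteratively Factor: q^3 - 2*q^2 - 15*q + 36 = (q + 4)*(q^2 - 6*q + 9) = (q - 3)*(q + 4)*(q - 3)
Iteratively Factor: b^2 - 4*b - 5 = (b + 1)*(b - 5)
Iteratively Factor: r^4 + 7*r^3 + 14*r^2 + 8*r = (r + 1)*(r^3 + 6*r^2 + 8*r) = r*(r + 1)*(r^2 + 6*r + 8) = r*(r + 1)*(r + 4)*(r + 2)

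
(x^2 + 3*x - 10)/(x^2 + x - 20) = (x - 2)/(x - 4)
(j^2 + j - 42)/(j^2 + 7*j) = (j - 6)/j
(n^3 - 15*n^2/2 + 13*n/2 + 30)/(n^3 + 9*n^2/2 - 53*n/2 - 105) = (2*n^2 - 5*n - 12)/(2*n^2 + 19*n + 42)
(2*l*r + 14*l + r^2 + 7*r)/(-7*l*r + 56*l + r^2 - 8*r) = (2*l*r + 14*l + r^2 + 7*r)/(-7*l*r + 56*l + r^2 - 8*r)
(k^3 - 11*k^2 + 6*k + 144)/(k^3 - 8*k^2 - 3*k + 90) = (k - 8)/(k - 5)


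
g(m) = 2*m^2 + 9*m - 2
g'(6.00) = 33.00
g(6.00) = 124.00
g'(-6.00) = -15.00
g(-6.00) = 16.00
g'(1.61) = 15.44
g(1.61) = 17.67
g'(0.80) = 12.20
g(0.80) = 6.48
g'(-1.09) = 4.64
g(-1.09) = -9.43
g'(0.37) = 10.48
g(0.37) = 1.60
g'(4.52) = 27.08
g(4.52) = 79.54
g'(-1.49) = 3.04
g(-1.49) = -10.97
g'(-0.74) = 6.04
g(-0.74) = -7.56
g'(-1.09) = 4.64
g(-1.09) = -9.43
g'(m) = 4*m + 9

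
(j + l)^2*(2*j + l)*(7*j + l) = 14*j^4 + 37*j^3*l + 33*j^2*l^2 + 11*j*l^3 + l^4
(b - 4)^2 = b^2 - 8*b + 16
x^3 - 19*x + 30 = (x - 3)*(x - 2)*(x + 5)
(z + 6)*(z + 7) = z^2 + 13*z + 42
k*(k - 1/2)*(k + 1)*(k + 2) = k^4 + 5*k^3/2 + k^2/2 - k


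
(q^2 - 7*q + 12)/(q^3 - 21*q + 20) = (q - 3)/(q^2 + 4*q - 5)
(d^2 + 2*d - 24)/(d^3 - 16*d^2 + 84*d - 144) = (d + 6)/(d^2 - 12*d + 36)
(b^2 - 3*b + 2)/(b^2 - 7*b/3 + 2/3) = 3*(b - 1)/(3*b - 1)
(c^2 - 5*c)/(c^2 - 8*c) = (c - 5)/(c - 8)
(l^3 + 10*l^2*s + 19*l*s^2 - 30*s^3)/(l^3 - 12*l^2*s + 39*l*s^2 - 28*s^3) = (l^2 + 11*l*s + 30*s^2)/(l^2 - 11*l*s + 28*s^2)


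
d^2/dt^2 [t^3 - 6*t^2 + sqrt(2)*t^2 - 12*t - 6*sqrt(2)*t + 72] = 6*t - 12 + 2*sqrt(2)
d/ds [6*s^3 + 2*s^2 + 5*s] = 18*s^2 + 4*s + 5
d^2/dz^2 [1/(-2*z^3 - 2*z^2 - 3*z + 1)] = 2*(2*(3*z + 1)*(2*z^3 + 2*z^2 + 3*z - 1) - (6*z^2 + 4*z + 3)^2)/(2*z^3 + 2*z^2 + 3*z - 1)^3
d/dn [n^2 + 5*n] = 2*n + 5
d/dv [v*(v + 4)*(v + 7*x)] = 3*v^2 + 14*v*x + 8*v + 28*x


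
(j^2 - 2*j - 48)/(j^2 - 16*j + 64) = (j + 6)/(j - 8)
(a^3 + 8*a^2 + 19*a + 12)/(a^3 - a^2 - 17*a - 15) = (a + 4)/(a - 5)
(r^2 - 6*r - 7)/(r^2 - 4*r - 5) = (r - 7)/(r - 5)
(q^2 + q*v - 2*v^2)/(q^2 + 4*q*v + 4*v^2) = (q - v)/(q + 2*v)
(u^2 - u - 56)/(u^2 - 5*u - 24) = (u + 7)/(u + 3)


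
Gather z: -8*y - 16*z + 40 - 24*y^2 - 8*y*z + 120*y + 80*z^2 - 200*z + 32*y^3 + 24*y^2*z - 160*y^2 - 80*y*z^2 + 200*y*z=32*y^3 - 184*y^2 + 112*y + z^2*(80 - 80*y) + z*(24*y^2 + 192*y - 216) + 40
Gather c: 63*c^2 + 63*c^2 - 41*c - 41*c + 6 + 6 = 126*c^2 - 82*c + 12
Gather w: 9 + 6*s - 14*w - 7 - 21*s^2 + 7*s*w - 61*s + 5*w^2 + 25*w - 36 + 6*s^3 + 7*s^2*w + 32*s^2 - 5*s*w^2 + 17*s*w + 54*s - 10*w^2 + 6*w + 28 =6*s^3 + 11*s^2 - s + w^2*(-5*s - 5) + w*(7*s^2 + 24*s + 17) - 6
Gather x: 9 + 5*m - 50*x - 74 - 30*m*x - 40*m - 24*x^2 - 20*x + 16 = -35*m - 24*x^2 + x*(-30*m - 70) - 49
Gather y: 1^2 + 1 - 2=0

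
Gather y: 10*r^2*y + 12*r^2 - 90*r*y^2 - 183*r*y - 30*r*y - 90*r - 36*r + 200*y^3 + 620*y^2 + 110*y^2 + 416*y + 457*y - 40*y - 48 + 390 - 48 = 12*r^2 - 126*r + 200*y^3 + y^2*(730 - 90*r) + y*(10*r^2 - 213*r + 833) + 294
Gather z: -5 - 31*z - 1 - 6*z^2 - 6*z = -6*z^2 - 37*z - 6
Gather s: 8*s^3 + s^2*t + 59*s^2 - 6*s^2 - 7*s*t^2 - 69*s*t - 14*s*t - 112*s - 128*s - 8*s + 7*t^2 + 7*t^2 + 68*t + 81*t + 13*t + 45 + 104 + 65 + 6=8*s^3 + s^2*(t + 53) + s*(-7*t^2 - 83*t - 248) + 14*t^2 + 162*t + 220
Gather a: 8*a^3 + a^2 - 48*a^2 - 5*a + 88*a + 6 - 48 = 8*a^3 - 47*a^2 + 83*a - 42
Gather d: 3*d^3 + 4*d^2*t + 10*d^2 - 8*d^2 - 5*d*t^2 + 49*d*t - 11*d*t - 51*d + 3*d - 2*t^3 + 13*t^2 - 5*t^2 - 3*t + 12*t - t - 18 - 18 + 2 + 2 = 3*d^3 + d^2*(4*t + 2) + d*(-5*t^2 + 38*t - 48) - 2*t^3 + 8*t^2 + 8*t - 32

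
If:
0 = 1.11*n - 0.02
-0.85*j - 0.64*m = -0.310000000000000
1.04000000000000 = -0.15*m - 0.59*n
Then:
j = 5.64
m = -7.00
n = 0.02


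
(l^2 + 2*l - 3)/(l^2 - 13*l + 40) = (l^2 + 2*l - 3)/(l^2 - 13*l + 40)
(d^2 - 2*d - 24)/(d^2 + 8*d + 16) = (d - 6)/(d + 4)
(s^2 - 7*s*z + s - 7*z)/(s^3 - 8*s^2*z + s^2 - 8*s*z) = (-s + 7*z)/(s*(-s + 8*z))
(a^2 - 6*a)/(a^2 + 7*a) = (a - 6)/(a + 7)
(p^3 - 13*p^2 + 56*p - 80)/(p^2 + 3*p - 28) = (p^2 - 9*p + 20)/(p + 7)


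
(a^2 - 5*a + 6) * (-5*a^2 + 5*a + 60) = -5*a^4 + 30*a^3 + 5*a^2 - 270*a + 360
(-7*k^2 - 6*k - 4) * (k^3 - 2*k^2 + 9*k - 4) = -7*k^5 + 8*k^4 - 55*k^3 - 18*k^2 - 12*k + 16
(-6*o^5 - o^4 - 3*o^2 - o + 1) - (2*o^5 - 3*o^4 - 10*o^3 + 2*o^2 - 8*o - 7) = -8*o^5 + 2*o^4 + 10*o^3 - 5*o^2 + 7*o + 8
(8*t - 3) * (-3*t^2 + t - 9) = -24*t^3 + 17*t^2 - 75*t + 27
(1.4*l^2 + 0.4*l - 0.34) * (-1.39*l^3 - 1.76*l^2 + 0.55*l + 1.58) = -1.946*l^5 - 3.02*l^4 + 0.5386*l^3 + 3.0304*l^2 + 0.445*l - 0.5372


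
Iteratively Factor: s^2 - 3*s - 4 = (s - 4)*(s + 1)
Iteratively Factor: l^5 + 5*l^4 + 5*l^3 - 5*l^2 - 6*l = (l + 3)*(l^4 + 2*l^3 - l^2 - 2*l) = (l + 1)*(l + 3)*(l^3 + l^2 - 2*l) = (l - 1)*(l + 1)*(l + 3)*(l^2 + 2*l) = (l - 1)*(l + 1)*(l + 2)*(l + 3)*(l)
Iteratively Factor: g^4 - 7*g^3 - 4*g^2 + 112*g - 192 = (g - 4)*(g^3 - 3*g^2 - 16*g + 48) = (g - 4)*(g - 3)*(g^2 - 16) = (g - 4)*(g - 3)*(g + 4)*(g - 4)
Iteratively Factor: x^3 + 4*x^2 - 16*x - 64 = (x + 4)*(x^2 - 16) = (x - 4)*(x + 4)*(x + 4)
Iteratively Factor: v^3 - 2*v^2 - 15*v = (v + 3)*(v^2 - 5*v) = (v - 5)*(v + 3)*(v)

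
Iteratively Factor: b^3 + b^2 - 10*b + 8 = (b - 2)*(b^2 + 3*b - 4) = (b - 2)*(b - 1)*(b + 4)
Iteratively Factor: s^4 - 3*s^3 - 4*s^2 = (s)*(s^3 - 3*s^2 - 4*s) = s*(s + 1)*(s^2 - 4*s) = s*(s - 4)*(s + 1)*(s)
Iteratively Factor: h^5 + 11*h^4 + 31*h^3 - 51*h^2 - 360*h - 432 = (h + 3)*(h^4 + 8*h^3 + 7*h^2 - 72*h - 144) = (h + 3)*(h + 4)*(h^3 + 4*h^2 - 9*h - 36) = (h + 3)^2*(h + 4)*(h^2 + h - 12) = (h - 3)*(h + 3)^2*(h + 4)*(h + 4)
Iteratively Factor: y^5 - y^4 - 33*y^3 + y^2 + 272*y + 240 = (y - 5)*(y^4 + 4*y^3 - 13*y^2 - 64*y - 48) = (y - 5)*(y + 1)*(y^3 + 3*y^2 - 16*y - 48) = (y - 5)*(y - 4)*(y + 1)*(y^2 + 7*y + 12) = (y - 5)*(y - 4)*(y + 1)*(y + 4)*(y + 3)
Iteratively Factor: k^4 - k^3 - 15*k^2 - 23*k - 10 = (k + 1)*(k^3 - 2*k^2 - 13*k - 10) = (k + 1)*(k + 2)*(k^2 - 4*k - 5) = (k - 5)*(k + 1)*(k + 2)*(k + 1)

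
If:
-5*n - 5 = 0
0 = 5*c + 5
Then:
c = -1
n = -1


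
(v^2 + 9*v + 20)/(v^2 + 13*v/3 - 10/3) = 3*(v + 4)/(3*v - 2)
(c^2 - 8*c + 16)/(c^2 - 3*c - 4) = (c - 4)/(c + 1)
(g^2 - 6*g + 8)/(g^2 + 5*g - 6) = (g^2 - 6*g + 8)/(g^2 + 5*g - 6)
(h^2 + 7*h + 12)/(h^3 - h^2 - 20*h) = (h + 3)/(h*(h - 5))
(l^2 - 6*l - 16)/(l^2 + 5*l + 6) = (l - 8)/(l + 3)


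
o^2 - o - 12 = (o - 4)*(o + 3)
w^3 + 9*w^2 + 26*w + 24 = (w + 2)*(w + 3)*(w + 4)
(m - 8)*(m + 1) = m^2 - 7*m - 8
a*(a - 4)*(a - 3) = a^3 - 7*a^2 + 12*a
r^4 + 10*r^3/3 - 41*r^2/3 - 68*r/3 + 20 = (r - 3)*(r - 2/3)*(r + 2)*(r + 5)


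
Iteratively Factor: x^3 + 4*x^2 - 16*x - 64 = (x + 4)*(x^2 - 16) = (x + 4)^2*(x - 4)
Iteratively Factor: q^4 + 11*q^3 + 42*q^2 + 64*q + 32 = (q + 1)*(q^3 + 10*q^2 + 32*q + 32) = (q + 1)*(q + 4)*(q^2 + 6*q + 8) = (q + 1)*(q + 4)^2*(q + 2)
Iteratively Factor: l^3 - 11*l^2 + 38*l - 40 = (l - 5)*(l^2 - 6*l + 8) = (l - 5)*(l - 2)*(l - 4)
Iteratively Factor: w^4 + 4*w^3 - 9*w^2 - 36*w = (w + 4)*(w^3 - 9*w) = (w + 3)*(w + 4)*(w^2 - 3*w) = w*(w + 3)*(w + 4)*(w - 3)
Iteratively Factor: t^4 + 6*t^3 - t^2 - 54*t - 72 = (t + 4)*(t^3 + 2*t^2 - 9*t - 18) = (t + 3)*(t + 4)*(t^2 - t - 6) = (t + 2)*(t + 3)*(t + 4)*(t - 3)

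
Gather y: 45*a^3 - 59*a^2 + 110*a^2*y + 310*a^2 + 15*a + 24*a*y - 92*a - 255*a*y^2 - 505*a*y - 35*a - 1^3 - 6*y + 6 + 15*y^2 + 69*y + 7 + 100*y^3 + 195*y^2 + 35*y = 45*a^3 + 251*a^2 - 112*a + 100*y^3 + y^2*(210 - 255*a) + y*(110*a^2 - 481*a + 98) + 12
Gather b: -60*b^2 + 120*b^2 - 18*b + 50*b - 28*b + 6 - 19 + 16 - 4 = 60*b^2 + 4*b - 1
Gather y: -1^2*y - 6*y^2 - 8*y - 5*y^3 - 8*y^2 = -5*y^3 - 14*y^2 - 9*y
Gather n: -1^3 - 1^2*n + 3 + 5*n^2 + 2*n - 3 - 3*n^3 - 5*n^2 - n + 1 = -3*n^3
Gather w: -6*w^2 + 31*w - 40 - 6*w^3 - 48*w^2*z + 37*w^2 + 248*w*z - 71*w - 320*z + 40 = -6*w^3 + w^2*(31 - 48*z) + w*(248*z - 40) - 320*z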